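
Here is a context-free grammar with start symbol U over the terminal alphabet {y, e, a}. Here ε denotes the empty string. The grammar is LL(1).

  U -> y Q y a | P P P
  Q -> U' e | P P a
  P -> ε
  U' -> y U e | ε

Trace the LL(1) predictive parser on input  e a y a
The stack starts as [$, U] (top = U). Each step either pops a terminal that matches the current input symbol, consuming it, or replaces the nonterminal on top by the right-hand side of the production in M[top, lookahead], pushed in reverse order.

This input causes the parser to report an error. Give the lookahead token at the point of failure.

     Stack    Input      Action
  1  $ U      e a y a $  expand U -> P P P
  2  $ P P P  e a y a $  expand P -> ε
  3  $ P P    e a y a $  expand P -> ε
  4  $ P      e a y a $  expand P -> ε
  5  $        e a y a $  error: stack empty but input remains

e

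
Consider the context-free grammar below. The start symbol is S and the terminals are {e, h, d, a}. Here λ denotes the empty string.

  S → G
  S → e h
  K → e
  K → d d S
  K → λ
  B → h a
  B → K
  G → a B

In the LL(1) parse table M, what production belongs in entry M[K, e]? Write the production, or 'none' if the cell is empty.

FIRST(K) = {λ, d, e}
FIRST(G) = {a}
FIRST(S) = {a, e}  (via G)
FIRST(B) = {λ, d, e, h}  (via K)
FOLLOW(S) includes $ since S is the start symbol.
FOLLOW(B): in G→a B, the suffix after B is empty, so FOLLOW(B) ⊇ FOLLOW(G) = {$}. Thus FOLLOW(B) = {$}.
FOLLOW(K): in B→K, the suffix after K is empty, so FOLLOW(K) ⊇ FOLLOW(B) = {$}. Thus FOLLOW(K) = {$}.
For K → e: FIRST(e) = {e}, so it goes in M[K, t] for t ∈ {e}.
For K → d d S: FIRST(d d S) = {d}, so it goes in M[K, t] for t ∈ {d}.
For K → λ: FIRST(λ) = {λ}, so it goes in M[K, t] for t ∈ {}; since λ ∈ FIRST, also for every t ∈ FOLLOW(K) = {$}.

K → e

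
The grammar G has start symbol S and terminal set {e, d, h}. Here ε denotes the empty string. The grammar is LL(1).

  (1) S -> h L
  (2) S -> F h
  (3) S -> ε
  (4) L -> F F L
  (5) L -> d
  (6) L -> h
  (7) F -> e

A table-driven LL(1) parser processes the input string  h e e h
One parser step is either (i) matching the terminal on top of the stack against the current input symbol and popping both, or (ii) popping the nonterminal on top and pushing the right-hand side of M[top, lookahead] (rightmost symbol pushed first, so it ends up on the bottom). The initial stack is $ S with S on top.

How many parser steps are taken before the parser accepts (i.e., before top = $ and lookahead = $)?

9

step 1: stack=$ S  input=h e e h $  — expand S -> h L
step 2: stack=$ L h  input=h e e h $  — match h
step 3: stack=$ L  input=e e h $  — expand L -> F F L
step 4: stack=$ L F F  input=e e h $  — expand F -> e
step 5: stack=$ L F e  input=e e h $  — match e
step 6: stack=$ L F  input=e h $  — expand F -> e
step 7: stack=$ L e  input=e h $  — match e
step 8: stack=$ L  input=h $  — expand L -> h
step 9: stack=$ h  input=h $  — match h
Accept reached after 9 steps.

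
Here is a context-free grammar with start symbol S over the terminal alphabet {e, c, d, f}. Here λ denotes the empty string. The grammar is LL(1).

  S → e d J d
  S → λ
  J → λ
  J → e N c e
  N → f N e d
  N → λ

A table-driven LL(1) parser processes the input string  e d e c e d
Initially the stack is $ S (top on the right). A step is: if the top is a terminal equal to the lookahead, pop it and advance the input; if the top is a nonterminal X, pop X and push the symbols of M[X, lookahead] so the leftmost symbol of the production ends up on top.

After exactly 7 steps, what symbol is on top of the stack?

step 1: stack=$ S  input=e d e c e d $  — expand S → e d J d
step 2: stack=$ d J d e  input=e d e c e d $  — match e
step 3: stack=$ d J d  input=d e c e d $  — match d
step 4: stack=$ d J  input=e c e d $  — expand J → e N c e
step 5: stack=$ d e c N e  input=e c e d $  — match e
step 6: stack=$ d e c N  input=c e d $  — expand N → λ
step 7: stack=$ d e c  input=c e d $  — match c
Stack after step 7: $ d e (top = e).

e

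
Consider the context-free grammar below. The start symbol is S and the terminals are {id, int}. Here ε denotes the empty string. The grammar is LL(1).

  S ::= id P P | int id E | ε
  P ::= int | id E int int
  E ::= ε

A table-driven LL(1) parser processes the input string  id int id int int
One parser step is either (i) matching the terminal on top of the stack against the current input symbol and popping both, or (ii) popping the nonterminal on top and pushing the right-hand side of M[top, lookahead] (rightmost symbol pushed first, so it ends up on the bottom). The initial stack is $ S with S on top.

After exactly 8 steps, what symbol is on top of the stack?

int

step 1: stack=$ S  input=id int id int int $  — expand S ::= id P P
step 2: stack=$ P P id  input=id int id int int $  — match id
step 3: stack=$ P P  input=int id int int $  — expand P ::= int
step 4: stack=$ P int  input=int id int int $  — match int
step 5: stack=$ P  input=id int int $  — expand P ::= id E int int
step 6: stack=$ int int E id  input=id int int $  — match id
step 7: stack=$ int int E  input=int int $  — expand E ::= ε
step 8: stack=$ int int  input=int int $  — match int
Stack after step 8: $ int (top = int).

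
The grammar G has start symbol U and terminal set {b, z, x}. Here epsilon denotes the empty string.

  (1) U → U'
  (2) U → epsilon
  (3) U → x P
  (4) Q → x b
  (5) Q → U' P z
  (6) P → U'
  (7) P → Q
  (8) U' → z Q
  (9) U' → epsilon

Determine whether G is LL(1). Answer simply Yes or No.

FIRST(U) = {epsilon, x, z}
FIRST(Q) = {x, z}
FIRST(P) = {epsilon, x, z}
FIRST(U') = {epsilon, z}
FOLLOW(U) = {$}
FOLLOW(Q) = {$, x, z}
FOLLOW(P) = {$, z}
FOLLOW(U') = {$, x, z}
Cell M[P, z] receives both P → U' and P → Q — the grammar is not LL(1).

No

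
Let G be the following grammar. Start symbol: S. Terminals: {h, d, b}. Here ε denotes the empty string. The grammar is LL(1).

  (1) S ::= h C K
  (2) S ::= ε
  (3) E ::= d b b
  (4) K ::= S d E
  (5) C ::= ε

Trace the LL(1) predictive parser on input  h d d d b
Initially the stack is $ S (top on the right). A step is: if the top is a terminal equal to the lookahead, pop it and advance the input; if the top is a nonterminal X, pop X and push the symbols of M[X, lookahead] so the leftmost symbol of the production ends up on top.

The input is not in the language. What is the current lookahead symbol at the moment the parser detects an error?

d

step 1: stack=$ S  input=h d d d b $  — expand S ::= h C K
step 2: stack=$ K C h  input=h d d d b $  — match h
step 3: stack=$ K C  input=d d d b $  — expand C ::= ε
step 4: stack=$ K  input=d d d b $  — expand K ::= S d E
step 5: stack=$ E d S  input=d d d b $  — expand S ::= ε
step 6: stack=$ E d  input=d d d b $  — match d
step 7: stack=$ E  input=d d b $  — expand E ::= d b b
step 8: stack=$ b b d  input=d d b $  — match d
step 9: stack=$ b b  input=d b $  — error: top is terminal b but lookahead is d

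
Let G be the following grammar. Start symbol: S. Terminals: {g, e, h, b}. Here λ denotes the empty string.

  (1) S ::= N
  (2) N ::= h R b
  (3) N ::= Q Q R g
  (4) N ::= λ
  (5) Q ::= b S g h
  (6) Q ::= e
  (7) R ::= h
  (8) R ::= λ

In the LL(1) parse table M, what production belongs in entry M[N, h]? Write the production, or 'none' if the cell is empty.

N ::= h R b

FIRST(Q): from Q::=b S g h we get {b}; from Q::=e we get {e}. So FIRST(Q) = {b, e}.
FIRST(R): from R::=h we get {h}; from R::=λ we get {λ}. So FIRST(R) = {λ, h}.
FIRST(N): from N::=h R b we get {h}; from N::=Q Q R g we get {b, e}; from N::=λ we get {λ}. So FIRST(N) = {λ, b, e, h}.
FIRST(S): from S::=N we get {λ, b, e, h}. So FIRST(S) = {λ, b, e, h}.
FOLLOW(S) includes $ since S is the start symbol.
FOLLOW(S): in Q::=b S g h, S is followed by g h with FIRST {g}. Thus FOLLOW(S) = {$, g}.
FOLLOW(N): in S::=N, the suffix after N is empty, so FOLLOW(N) ⊇ FOLLOW(S) = {$, g}. Thus FOLLOW(N) = {$, g}.
For N ::= h R b: FIRST(h R b) = {h}, so it goes in M[N, t] for t ∈ {h}.
For N ::= Q Q R g: FIRST(Q Q R g) = {b, e}, so it goes in M[N, t] for t ∈ {b, e}.
For N ::= λ: FIRST(λ) = {λ}, so it goes in M[N, t] for t ∈ {}; since λ ∈ FIRST, also for every t ∈ FOLLOW(N) = {$, g}.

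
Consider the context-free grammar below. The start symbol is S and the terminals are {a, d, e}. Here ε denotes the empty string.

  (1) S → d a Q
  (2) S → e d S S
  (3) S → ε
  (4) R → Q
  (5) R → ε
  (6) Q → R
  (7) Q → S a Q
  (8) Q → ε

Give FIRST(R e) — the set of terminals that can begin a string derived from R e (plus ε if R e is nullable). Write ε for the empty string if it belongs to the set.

FIRST(S) = {ε, d, e}
FIRST(R) = {ε, a, d, e}  (via Q)
FIRST(Q) = {ε, a, d, e}  (via R, S a Q)
FIRST(R e): take FIRST of each symbol in turn, carrying on past any symbol whose FIRST contains ε; result {a, d, e}.

{a, d, e}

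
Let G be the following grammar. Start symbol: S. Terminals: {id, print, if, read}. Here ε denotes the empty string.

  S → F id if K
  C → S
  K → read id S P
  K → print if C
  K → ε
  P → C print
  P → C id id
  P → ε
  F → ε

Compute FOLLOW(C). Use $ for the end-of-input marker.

FIRST(K): from K→read id S P we get {read}; from K→print if C we get {print}; from K→ε we get {ε}. So FIRST(K) = {ε, print, read}.
FIRST(F): from F→ε we get {ε}. So FIRST(F) = {ε}.
FIRST(S): from S→F id if K we get {id}. So FIRST(S) = {id}.
FIRST(C): from C→S we get {id}. So FIRST(C) = {id}.
FIRST(P): from P→C print we get {id}; from P→C id id we get {id}; from P→ε we get {ε}. So FIRST(P) = {ε, id}.
FOLLOW(S) includes $ since S is the start symbol.
FOLLOW(F): in S→F id if K, F is followed by id if K with FIRST {id}. Thus FOLLOW(F) = {id}.
FOLLOW(S): in C→S, the suffix after S is empty, so FOLLOW(S) ⊇ FOLLOW(C) = {$, id, print}; in K→read id S P, S is followed by P with FIRST {ε, id}; in K→read id S P, the suffix after S is nullable, so FOLLOW(S) ⊇ FOLLOW(K) = {$, id, print}. Thus FOLLOW(S) = {$, id, print}.
FOLLOW(K): in S→F id if K, the suffix after K is empty, so FOLLOW(K) ⊇ FOLLOW(S) = {$, id, print}. Thus FOLLOW(K) = {$, id, print}.
FOLLOW(C): in K→print if C, the suffix after C is empty, so FOLLOW(C) ⊇ FOLLOW(K) = {$, id, print}; in P→C print, C is followed by print with FIRST {print}; in P→C id id, C is followed by id id with FIRST {id}. Thus FOLLOW(C) = {$, id, print}.
FOLLOW(P): in K→read id S P, the suffix after P is empty, so FOLLOW(P) ⊇ FOLLOW(K) = {$, id, print}. Thus FOLLOW(P) = {$, id, print}.

{$, id, print}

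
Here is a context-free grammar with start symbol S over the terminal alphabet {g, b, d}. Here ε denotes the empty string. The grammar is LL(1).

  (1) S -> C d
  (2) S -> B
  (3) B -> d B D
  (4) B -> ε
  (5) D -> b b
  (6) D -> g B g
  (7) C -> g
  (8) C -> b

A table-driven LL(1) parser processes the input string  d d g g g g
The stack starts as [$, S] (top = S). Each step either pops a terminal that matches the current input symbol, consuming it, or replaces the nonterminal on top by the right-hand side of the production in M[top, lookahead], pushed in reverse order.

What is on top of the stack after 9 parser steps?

g

step 1: stack=$ S  input=d d g g g g $  — expand S -> B
step 2: stack=$ B  input=d d g g g g $  — expand B -> d B D
step 3: stack=$ D B d  input=d d g g g g $  — match d
step 4: stack=$ D B  input=d g g g g $  — expand B -> d B D
step 5: stack=$ D D B d  input=d g g g g $  — match d
step 6: stack=$ D D B  input=g g g g $  — expand B -> ε
step 7: stack=$ D D  input=g g g g $  — expand D -> g B g
step 8: stack=$ D g B g  input=g g g g $  — match g
step 9: stack=$ D g B  input=g g g $  — expand B -> ε
Stack after step 9: $ D g (top = g).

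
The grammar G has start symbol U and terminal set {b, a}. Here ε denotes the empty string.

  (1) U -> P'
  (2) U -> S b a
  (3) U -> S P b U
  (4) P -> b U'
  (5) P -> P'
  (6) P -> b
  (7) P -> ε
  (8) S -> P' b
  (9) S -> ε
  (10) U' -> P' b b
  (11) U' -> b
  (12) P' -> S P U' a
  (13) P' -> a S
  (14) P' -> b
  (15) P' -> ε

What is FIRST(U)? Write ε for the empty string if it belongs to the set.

FIRST(U): from U->P' we get {ε, a, b}; from U->S b a we get {a, b}; from U->S P b U we get {a, b}. So FIRST(U) = {ε, a, b}.
FIRST(P): from P->b U' we get {b}; from P->P' we get {ε, a, b}; from P->b we get {b}; from P->ε we get {ε}. So FIRST(P) = {ε, a, b}.
FIRST(S): from S->P' b we get {a, b}; from S->ε we get {ε}. So FIRST(S) = {ε, a, b}.
FIRST(U'): from U'->P' b b we get {a, b}; from U'->b we get {b}. So FIRST(U') = {a, b}.
FIRST(P'): from P'->S P U' a we get {a, b}; from P'->a S we get {a}; from P'->b we get {b}; from P'->ε we get {ε}. So FIRST(P') = {ε, a, b}.

{ε, a, b}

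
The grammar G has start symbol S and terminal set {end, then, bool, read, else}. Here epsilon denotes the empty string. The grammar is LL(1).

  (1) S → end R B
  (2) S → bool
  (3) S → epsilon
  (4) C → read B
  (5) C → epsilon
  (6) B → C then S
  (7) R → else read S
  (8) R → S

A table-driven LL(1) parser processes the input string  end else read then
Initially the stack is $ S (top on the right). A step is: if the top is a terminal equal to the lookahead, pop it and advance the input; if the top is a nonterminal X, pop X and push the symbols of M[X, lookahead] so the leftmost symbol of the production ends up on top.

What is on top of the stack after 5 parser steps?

     Stack            Input                 Action
  1  $ S              end else read then $  expand S → end R B
  2  $ B R end        end else read then $  match end
  3  $ B R            else read then $      expand R → else read S
  4  $ B S read else  else read then $      match else
  5  $ B S read       read then $           match read
Stack after step 5: $ B S (top = S).

S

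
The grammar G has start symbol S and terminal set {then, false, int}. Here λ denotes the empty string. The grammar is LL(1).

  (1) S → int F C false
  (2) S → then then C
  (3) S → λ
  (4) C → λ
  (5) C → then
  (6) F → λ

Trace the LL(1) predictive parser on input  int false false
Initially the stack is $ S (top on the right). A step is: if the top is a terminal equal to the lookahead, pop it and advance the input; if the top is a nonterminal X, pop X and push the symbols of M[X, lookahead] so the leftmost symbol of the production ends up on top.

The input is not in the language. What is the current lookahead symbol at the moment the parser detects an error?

step 1: stack=$ S  input=int false false $  — expand S → int F C false
step 2: stack=$ false C F int  input=int false false $  — match int
step 3: stack=$ false C F  input=false false $  — expand F → λ
step 4: stack=$ false C  input=false false $  — expand C → λ
step 5: stack=$ false  input=false false $  — match false
step 6: stack=$  input=false $  — error: stack empty but input remains

false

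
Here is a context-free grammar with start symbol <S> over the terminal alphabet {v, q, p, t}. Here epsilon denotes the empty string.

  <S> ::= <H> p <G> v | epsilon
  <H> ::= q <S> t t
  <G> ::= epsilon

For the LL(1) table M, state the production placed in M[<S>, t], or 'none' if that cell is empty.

FIRST(<H>) = {q}
FIRST(<G>) = {epsilon}
FIRST(<S>) = {epsilon, q}  (via <H> p <G> v)
FOLLOW(<S>) includes $ since <S> is the start symbol.
FOLLOW(<S>): in <H>::=q <S> t t, <S> is followed by t t with FIRST {t}. Thus FOLLOW(<S>) = {$, t}.
For <S> ::= <H> p <G> v: FIRST(<H> p <G> v) = {q}, so it goes in M[<S>, t] for t ∈ {q}.
For <S> ::= epsilon: FIRST(epsilon) = {epsilon}, so it goes in M[<S>, t] for t ∈ {}; since epsilon ∈ FIRST, also for every t ∈ FOLLOW(<S>) = {$, t}.

<S> ::= epsilon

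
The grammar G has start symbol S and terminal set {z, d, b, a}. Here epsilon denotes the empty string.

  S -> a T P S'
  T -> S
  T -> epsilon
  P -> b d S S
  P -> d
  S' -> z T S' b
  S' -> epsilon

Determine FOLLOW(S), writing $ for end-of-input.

{$, a, b, d, z}

FIRST(S) = {a}
FIRST(P) = {b, d}
FIRST(S') = {epsilon, z}
FIRST(T) = {epsilon, a}  (via S)
FOLLOW(S) includes $ since S is the start symbol.
FOLLOW(T): in S->a T P S', T is followed by P S' with FIRST {b, d}; in S'->z T S' b, T is followed by S' b with FIRST {b, z}. Thus FOLLOW(T) = {b, d, z}.
FOLLOW(S): in T->S, the suffix after S is empty, so FOLLOW(S) ⊇ FOLLOW(T) = {b, d, z}; in P->b d S S (occurrence 1), S is followed by S with FIRST {a}; in P->b d S S (occurrence 2), the suffix after S is empty, so FOLLOW(S) ⊇ FOLLOW(P) = {$, a, b, d, z}. Thus FOLLOW(S) = {$, a, b, d, z}.
FOLLOW(P): in S->a T P S', P is followed by S' with FIRST {epsilon, z}; in S->a T P S', the suffix after P is nullable, so FOLLOW(P) ⊇ FOLLOW(S) = {$, a, b, d, z}. Thus FOLLOW(P) = {$, a, b, d, z}.
FOLLOW(S'): in S->a T P S', the suffix after S' is empty, so FOLLOW(S') ⊇ FOLLOW(S) = {$, a, b, d, z}; in S'->z T S' b, S' is followed by b with FIRST {b}. Thus FOLLOW(S') = {$, a, b, d, z}.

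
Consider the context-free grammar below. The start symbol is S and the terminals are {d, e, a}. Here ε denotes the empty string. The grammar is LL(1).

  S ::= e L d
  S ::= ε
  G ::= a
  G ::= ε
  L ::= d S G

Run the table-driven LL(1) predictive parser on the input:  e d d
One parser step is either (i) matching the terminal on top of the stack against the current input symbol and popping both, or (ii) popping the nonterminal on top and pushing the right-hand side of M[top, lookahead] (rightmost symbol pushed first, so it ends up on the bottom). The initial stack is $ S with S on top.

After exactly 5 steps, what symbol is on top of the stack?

step 1: stack=$ S  input=e d d $  — expand S ::= e L d
step 2: stack=$ d L e  input=e d d $  — match e
step 3: stack=$ d L  input=d d $  — expand L ::= d S G
step 4: stack=$ d G S d  input=d d $  — match d
step 5: stack=$ d G S  input=d $  — expand S ::= ε
Stack after step 5: $ d G (top = G).

G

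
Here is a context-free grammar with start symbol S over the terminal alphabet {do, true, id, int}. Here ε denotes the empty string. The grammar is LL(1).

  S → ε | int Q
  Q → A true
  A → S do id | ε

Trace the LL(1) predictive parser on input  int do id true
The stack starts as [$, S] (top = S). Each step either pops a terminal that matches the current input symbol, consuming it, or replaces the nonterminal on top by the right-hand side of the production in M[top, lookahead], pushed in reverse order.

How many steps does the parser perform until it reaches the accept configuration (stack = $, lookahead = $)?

8

step 1: stack=$ S  input=int do id true $  — expand S → int Q
step 2: stack=$ Q int  input=int do id true $  — match int
step 3: stack=$ Q  input=do id true $  — expand Q → A true
step 4: stack=$ true A  input=do id true $  — expand A → S do id
step 5: stack=$ true id do S  input=do id true $  — expand S → ε
step 6: stack=$ true id do  input=do id true $  — match do
step 7: stack=$ true id  input=id true $  — match id
step 8: stack=$ true  input=true $  — match true
Accept reached after 8 steps.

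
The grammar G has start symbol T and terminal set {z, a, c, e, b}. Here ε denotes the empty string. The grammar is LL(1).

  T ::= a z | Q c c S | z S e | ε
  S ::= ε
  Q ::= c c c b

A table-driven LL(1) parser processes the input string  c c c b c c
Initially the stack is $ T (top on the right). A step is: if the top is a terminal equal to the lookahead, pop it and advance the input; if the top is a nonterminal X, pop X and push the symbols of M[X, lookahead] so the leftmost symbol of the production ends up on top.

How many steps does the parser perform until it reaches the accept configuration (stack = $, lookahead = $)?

step 1: stack=$ T  input=c c c b c c $  — expand T ::= Q c c S
step 2: stack=$ S c c Q  input=c c c b c c $  — expand Q ::= c c c b
step 3: stack=$ S c c b c c c  input=c c c b c c $  — match c
step 4: stack=$ S c c b c c  input=c c b c c $  — match c
step 5: stack=$ S c c b c  input=c b c c $  — match c
step 6: stack=$ S c c b  input=b c c $  — match b
step 7: stack=$ S c c  input=c c $  — match c
step 8: stack=$ S c  input=c $  — match c
step 9: stack=$ S  input=$  — expand S ::= ε
Accept reached after 9 steps.

9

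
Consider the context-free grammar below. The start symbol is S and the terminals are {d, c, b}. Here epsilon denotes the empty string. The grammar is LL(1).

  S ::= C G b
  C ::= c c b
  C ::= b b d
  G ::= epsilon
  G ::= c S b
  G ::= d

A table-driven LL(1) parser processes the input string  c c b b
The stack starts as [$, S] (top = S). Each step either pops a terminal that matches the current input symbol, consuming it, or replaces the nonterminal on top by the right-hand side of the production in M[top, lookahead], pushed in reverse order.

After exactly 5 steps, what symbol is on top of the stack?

     Stack        Input      Action
  1  $ S          c c b b $  expand S ::= C G b
  2  $ b G C      c c b b $  expand C ::= c c b
  3  $ b G b c c  c c b b $  match c
  4  $ b G b c    c b b $    match c
  5  $ b G b      b b $      match b
Stack after step 5: $ b G (top = G).

G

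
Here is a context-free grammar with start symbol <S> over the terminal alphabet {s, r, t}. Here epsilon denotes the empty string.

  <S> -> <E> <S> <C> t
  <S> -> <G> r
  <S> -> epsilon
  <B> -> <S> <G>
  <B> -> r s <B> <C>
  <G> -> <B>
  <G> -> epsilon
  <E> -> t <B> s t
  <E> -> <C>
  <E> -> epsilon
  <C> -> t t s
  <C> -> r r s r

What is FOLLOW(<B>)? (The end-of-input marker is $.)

FIRST(<C>) = {r, t}
FIRST(<E>) = {epsilon, r, t}  (via <C>)
FIRST(<S>) = {epsilon, r, t}  (via <E> <S> <C> t, <G> r)
FIRST(<B>) = {epsilon, r, t}  (via <S> <G>)
FIRST(<G>) = {epsilon, r, t}  (via <B>)
FOLLOW(<S>) includes $ since <S> is the start symbol.
FOLLOW(<E>): in <S>-><E> <S> <C> t, <E> is followed by <S> <C> t with FIRST {r, t}. Thus FOLLOW(<E>) = {r, t}.
FOLLOW(<S>): in <S>-><E> <S> <C> t, <S> is followed by <C> t with FIRST {r, t}; in <B>-><S> <G>, <S> is followed by <G> with FIRST {epsilon, r, t}; in <B>-><S> <G>, the suffix after <S> is nullable, so FOLLOW(<S>) ⊇ FOLLOW(<B>) = {r, s, t}. Thus FOLLOW(<S>) = {$, r, s, t}.
FOLLOW(<B>): in <B>->r s <B> <C>, <B> is followed by <C> with FIRST {r, t}; in <G>-><B>, the suffix after <B> is empty, so FOLLOW(<B>) ⊇ FOLLOW(<G>) = {r, s, t}; in <E>->t <B> s t, <B> is followed by s t with FIRST {s}. Thus FOLLOW(<B>) = {r, s, t}.
FOLLOW(<G>): in <S>-><G> r, <G> is followed by r with FIRST {r}; in <B>-><S> <G>, the suffix after <G> is empty, so FOLLOW(<G>) ⊇ FOLLOW(<B>) = {r, s, t}. Thus FOLLOW(<G>) = {r, s, t}.
FOLLOW(<C>): in <S>-><E> <S> <C> t, <C> is followed by t with FIRST {t}; in <B>->r s <B> <C>, the suffix after <C> is empty, so FOLLOW(<C>) ⊇ FOLLOW(<B>) = {r, s, t}; in <E>-><C>, the suffix after <C> is empty, so FOLLOW(<C>) ⊇ FOLLOW(<E>) = {r, t}. Thus FOLLOW(<C>) = {r, s, t}.

{r, s, t}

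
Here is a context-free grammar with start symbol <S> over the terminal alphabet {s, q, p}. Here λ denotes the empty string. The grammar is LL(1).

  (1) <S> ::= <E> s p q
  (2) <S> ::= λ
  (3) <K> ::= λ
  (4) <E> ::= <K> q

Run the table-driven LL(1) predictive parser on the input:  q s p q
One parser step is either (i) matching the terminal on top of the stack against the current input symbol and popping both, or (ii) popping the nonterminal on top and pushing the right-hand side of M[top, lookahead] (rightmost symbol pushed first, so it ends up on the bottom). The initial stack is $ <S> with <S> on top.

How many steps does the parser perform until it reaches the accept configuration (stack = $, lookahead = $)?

7

step 1: stack=$ <S>  input=q s p q $  — expand <S> ::= <E> s p q
step 2: stack=$ q p s <E>  input=q s p q $  — expand <E> ::= <K> q
step 3: stack=$ q p s q <K>  input=q s p q $  — expand <K> ::= λ
step 4: stack=$ q p s q  input=q s p q $  — match q
step 5: stack=$ q p s  input=s p q $  — match s
step 6: stack=$ q p  input=p q $  — match p
step 7: stack=$ q  input=q $  — match q
Accept reached after 7 steps.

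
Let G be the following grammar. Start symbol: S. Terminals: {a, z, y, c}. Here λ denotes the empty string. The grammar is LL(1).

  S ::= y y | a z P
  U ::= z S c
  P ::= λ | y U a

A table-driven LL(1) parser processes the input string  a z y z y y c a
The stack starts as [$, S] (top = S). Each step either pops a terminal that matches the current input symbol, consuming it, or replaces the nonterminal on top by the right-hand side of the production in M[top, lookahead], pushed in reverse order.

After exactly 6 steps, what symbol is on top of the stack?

z

step 1: stack=$ S  input=a z y z y y c a $  — expand S ::= a z P
step 2: stack=$ P z a  input=a z y z y y c a $  — match a
step 3: stack=$ P z  input=z y z y y c a $  — match z
step 4: stack=$ P  input=y z y y c a $  — expand P ::= y U a
step 5: stack=$ a U y  input=y z y y c a $  — match y
step 6: stack=$ a U  input=z y y c a $  — expand U ::= z S c
Stack after step 6: $ a c S z (top = z).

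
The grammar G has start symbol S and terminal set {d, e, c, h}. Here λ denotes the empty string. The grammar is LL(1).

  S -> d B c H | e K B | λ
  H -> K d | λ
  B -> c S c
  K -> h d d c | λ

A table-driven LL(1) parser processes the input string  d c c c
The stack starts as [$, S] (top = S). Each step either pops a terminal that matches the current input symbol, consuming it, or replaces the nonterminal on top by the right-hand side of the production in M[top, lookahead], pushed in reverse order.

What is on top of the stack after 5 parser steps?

     Stack        Input      Action
  1  $ S          d c c c $  expand S -> d B c H
  2  $ H c B d    d c c c $  match d
  3  $ H c B      c c c $    expand B -> c S c
  4  $ H c c S c  c c c $    match c
  5  $ H c c S    c c $      expand S -> λ
Stack after step 5: $ H c c (top = c).

c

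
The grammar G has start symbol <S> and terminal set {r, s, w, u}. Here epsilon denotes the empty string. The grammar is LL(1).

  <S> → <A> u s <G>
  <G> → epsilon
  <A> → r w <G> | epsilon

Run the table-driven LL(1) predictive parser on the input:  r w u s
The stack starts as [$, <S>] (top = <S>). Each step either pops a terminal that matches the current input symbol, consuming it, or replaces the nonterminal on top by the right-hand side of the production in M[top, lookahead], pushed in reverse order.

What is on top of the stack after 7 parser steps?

<G>

step 1: stack=$ <S>  input=r w u s $  — expand <S> → <A> u s <G>
step 2: stack=$ <G> s u <A>  input=r w u s $  — expand <A> → r w <G>
step 3: stack=$ <G> s u <G> w r  input=r w u s $  — match r
step 4: stack=$ <G> s u <G> w  input=w u s $  — match w
step 5: stack=$ <G> s u <G>  input=u s $  — expand <G> → epsilon
step 6: stack=$ <G> s u  input=u s $  — match u
step 7: stack=$ <G> s  input=s $  — match s
Stack after step 7: $ <G> (top = <G>).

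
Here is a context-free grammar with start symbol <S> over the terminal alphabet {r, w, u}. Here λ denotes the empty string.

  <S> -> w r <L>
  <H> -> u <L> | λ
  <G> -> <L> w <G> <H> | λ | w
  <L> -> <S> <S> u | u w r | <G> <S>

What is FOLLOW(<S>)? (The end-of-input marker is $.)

{$, u, w}

FIRST(<S>) = {w}
FIRST(<H>) = {λ, u}
FIRST(<G>) = {λ, u, w}  (via <L> w <G> <H>)
FIRST(<L>) = {u, w}  (via <S> <S> u, <G> <S>)
FOLLOW(<S>) includes $ since <S> is the start symbol.
FOLLOW(<G>): in <G>-><L> w <G> <H>, <G> is followed by <H> with FIRST {λ, u}; in <G>-><L> w <G> <H>, the suffix after <G> is nullable (adds nothing new); in <L>-><G> <S>, <G> is followed by <S> with FIRST {w}. Thus FOLLOW(<G>) = {u, w}.
FOLLOW(<H>): in <G>-><L> w <G> <H>, the suffix after <H> is empty, so FOLLOW(<H>) ⊇ FOLLOW(<G>) = {u, w}. Thus FOLLOW(<H>) = {u, w}.
FOLLOW(<S>): in <L>-><S> <S> u (occurrence 1), <S> is followed by <S> u with FIRST {w}; in <L>-><S> <S> u (occurrence 2), <S> is followed by u with FIRST {u}; in <L>-><G> <S>, the suffix after <S> is empty, so FOLLOW(<S>) ⊇ FOLLOW(<L>) = {$, u, w}. Thus FOLLOW(<S>) = {$, u, w}.
FOLLOW(<L>): in <S>->w r <L>, the suffix after <L> is empty, so FOLLOW(<L>) ⊇ FOLLOW(<S>) = {$, u, w}; in <H>->u <L>, the suffix after <L> is empty, so FOLLOW(<L>) ⊇ FOLLOW(<H>) = {u, w}; in <G>-><L> w <G> <H>, <L> is followed by w <G> <H> with FIRST {w}. Thus FOLLOW(<L>) = {$, u, w}.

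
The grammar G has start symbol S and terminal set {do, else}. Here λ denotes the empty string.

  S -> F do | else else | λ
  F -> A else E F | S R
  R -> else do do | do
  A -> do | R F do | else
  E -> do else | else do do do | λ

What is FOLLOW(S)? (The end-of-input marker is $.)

{$, do, else}

FIRST(R): from R->else do do we get {else}; from R->do we get {do}. So FIRST(R) = {do, else}.
FIRST(E): from E->do else we get {do}; from E->else do do do we get {else}; from E->λ we get {λ}. So FIRST(E) = {λ, do, else}.
FIRST(A): from A->do we get {do}; from A->R F do we get {do, else}; from A->else we get {else}. So FIRST(A) = {do, else}.
FIRST(S): from S->F do we get {do, else}; from S->else else we get {else}; from S->λ we get {λ}. So FIRST(S) = {λ, do, else}.
FIRST(F): from F->A else E F we get {do, else}; from F->S R we get {do, else}. So FIRST(F) = {do, else}.
FOLLOW(S) includes $ since S is the start symbol.
FOLLOW(S): in F->S R, S is followed by R with FIRST {do, else}. Thus FOLLOW(S) = {$, do, else}.
FOLLOW(F): in S->F do, F is followed by do with FIRST {do}; in F->A else E F, the suffix after F is empty (adds nothing new); in A->R F do, F is followed by do with FIRST {do}. Thus FOLLOW(F) = {do}.
FOLLOW(R): in F->S R, the suffix after R is empty, so FOLLOW(R) ⊇ FOLLOW(F) = {do}; in A->R F do, R is followed by F do with FIRST {do, else}. Thus FOLLOW(R) = {do, else}.
FOLLOW(A): in F->A else E F, A is followed by else E F with FIRST {else}. Thus FOLLOW(A) = {else}.
FOLLOW(E): in F->A else E F, E is followed by F with FIRST {do, else}. Thus FOLLOW(E) = {do, else}.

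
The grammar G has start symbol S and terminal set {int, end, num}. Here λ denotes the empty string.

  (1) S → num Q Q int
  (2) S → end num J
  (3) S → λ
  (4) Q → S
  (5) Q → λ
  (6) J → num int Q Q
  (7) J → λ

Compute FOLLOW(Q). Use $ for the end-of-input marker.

{$, end, int, num}

FIRST(S): from S→num Q Q int we get {num}; from S→end num J we get {end}; from S→λ we get {λ}. So FIRST(S) = {λ, end, num}.
FIRST(J): from J→num int Q Q we get {num}; from J→λ we get {λ}. So FIRST(J) = {λ, num}.
FIRST(Q): from Q→S we get {λ, end, num}; from Q→λ we get {λ}. So FIRST(Q) = {λ, end, num}.
FOLLOW(S) includes $ since S is the start symbol.
FOLLOW(S): in Q→S, the suffix after S is empty, so FOLLOW(S) ⊇ FOLLOW(Q) = {$, end, int, num}. Thus FOLLOW(S) = {$, end, int, num}.
FOLLOW(J): in S→end num J, the suffix after J is empty, so FOLLOW(J) ⊇ FOLLOW(S) = {$, end, int, num}. Thus FOLLOW(J) = {$, end, int, num}.
FOLLOW(Q): in S→num Q Q int (occurrence 1), Q is followed by Q int with FIRST {end, int, num}; in S→num Q Q int (occurrence 2), Q is followed by int with FIRST {int}; in J→num int Q Q (occurrence 1), Q is followed by Q with FIRST {λ, end, num}; in J→num int Q Q (occurrence 1), the suffix after Q is nullable, so FOLLOW(Q) ⊇ FOLLOW(J) = {$, end, int, num}; in J→num int Q Q (occurrence 2), the suffix after Q is empty, so FOLLOW(Q) ⊇ FOLLOW(J) = {$, end, int, num}. Thus FOLLOW(Q) = {$, end, int, num}.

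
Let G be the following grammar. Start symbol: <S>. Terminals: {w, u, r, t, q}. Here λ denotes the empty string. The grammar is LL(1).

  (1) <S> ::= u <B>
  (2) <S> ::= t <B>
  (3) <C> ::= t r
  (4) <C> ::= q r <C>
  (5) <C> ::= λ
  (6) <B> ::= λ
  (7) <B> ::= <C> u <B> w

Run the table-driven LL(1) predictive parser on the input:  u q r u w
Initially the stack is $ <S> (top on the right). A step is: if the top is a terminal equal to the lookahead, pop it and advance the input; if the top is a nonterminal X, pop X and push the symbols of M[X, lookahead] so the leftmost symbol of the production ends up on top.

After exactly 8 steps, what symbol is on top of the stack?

     Stack              Input        Action
  1  $ <S>              u q r u w $  expand <S> ::= u <B>
  2  $ <B> u            u q r u w $  match u
  3  $ <B>              q r u w $    expand <B> ::= <C> u <B> w
  4  $ w <B> u <C>      q r u w $    expand <C> ::= q r <C>
  5  $ w <B> u <C> r q  q r u w $    match q
  6  $ w <B> u <C> r    r u w $      match r
  7  $ w <B> u <C>      u w $        expand <C> ::= λ
  8  $ w <B> u          u w $        match u
Stack after step 8: $ w <B> (top = <B>).

<B>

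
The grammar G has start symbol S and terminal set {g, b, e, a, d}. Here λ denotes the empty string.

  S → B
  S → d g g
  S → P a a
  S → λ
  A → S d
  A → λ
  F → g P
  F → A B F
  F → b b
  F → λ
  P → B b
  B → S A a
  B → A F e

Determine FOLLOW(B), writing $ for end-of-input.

FIRST(S): from S→B we get {a, b, d, e, g}; from S→d g g we get {d}; from S→P a a we get {a, b, d, e, g}; from S→λ we get {λ}. So FIRST(S) = {λ, a, b, d, e, g}.
FIRST(A): from A→S d we get {a, b, d, e, g}; from A→λ we get {λ}. So FIRST(A) = {λ, a, b, d, e, g}.
FIRST(F): from F→g P we get {g}; from F→A B F we get {a, b, d, e, g}; from F→b b we get {b}; from F→λ we get {λ}. So FIRST(F) = {λ, a, b, d, e, g}.
FIRST(B): from B→S A a we get {a, b, d, e, g}; from B→A F e we get {a, b, d, e, g}. So FIRST(B) = {a, b, d, e, g}.
FIRST(P): from P→B b we get {a, b, d, e, g}. So FIRST(P) = {a, b, d, e, g}.
FOLLOW(S) includes $ since S is the start symbol.
FOLLOW(S): in A→S d, S is followed by d with FIRST {d}; in B→S A a, S is followed by A a with FIRST {a, b, d, e, g}. Thus FOLLOW(S) = {$, a, b, d, e, g}.
FOLLOW(A): in F→A B F, A is followed by B F with FIRST {a, b, d, e, g}; in B→S A a, A is followed by a with FIRST {a}; in B→A F e, A is followed by F e with FIRST {a, b, d, e, g}. Thus FOLLOW(A) = {a, b, d, e, g}.
FOLLOW(F): in F→A B F, the suffix after F is empty (adds nothing new); in B→A F e, F is followed by e with FIRST {e}. Thus FOLLOW(F) = {e}.
FOLLOW(P): in S→P a a, P is followed by a a with FIRST {a}; in F→g P, the suffix after P is empty, so FOLLOW(P) ⊇ FOLLOW(F) = {e}. Thus FOLLOW(P) = {a, e}.
FOLLOW(B): in S→B, the suffix after B is empty, so FOLLOW(B) ⊇ FOLLOW(S) = {$, a, b, d, e, g}; in F→A B F, B is followed by F with FIRST {λ, a, b, d, e, g}; in F→A B F, the suffix after B is nullable, so FOLLOW(B) ⊇ FOLLOW(F) = {e}; in P→B b, B is followed by b with FIRST {b}. Thus FOLLOW(B) = {$, a, b, d, e, g}.

{$, a, b, d, e, g}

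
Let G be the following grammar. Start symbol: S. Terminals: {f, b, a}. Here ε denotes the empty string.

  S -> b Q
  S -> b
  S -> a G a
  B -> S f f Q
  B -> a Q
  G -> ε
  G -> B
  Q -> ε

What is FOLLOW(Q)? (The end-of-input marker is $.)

FIRST(S) = {a, b}
FIRST(Q) = {ε}
FIRST(B) = {a, b}  (via S f f Q)
FIRST(G) = {ε, a, b}  (via B)
FOLLOW(S) includes $ since S is the start symbol.
FOLLOW(S): in B->S f f Q, S is followed by f f Q with FIRST {f}. Thus FOLLOW(S) = {$, f}.
FOLLOW(G): in S->a G a, G is followed by a with FIRST {a}. Thus FOLLOW(G) = {a}.
FOLLOW(B): in G->B, the suffix after B is empty, so FOLLOW(B) ⊇ FOLLOW(G) = {a}. Thus FOLLOW(B) = {a}.
FOLLOW(Q): in S->b Q, the suffix after Q is empty, so FOLLOW(Q) ⊇ FOLLOW(S) = {$, f}; in B->S f f Q, the suffix after Q is empty, so FOLLOW(Q) ⊇ FOLLOW(B) = {a}; in B->a Q, the suffix after Q is empty, so FOLLOW(Q) ⊇ FOLLOW(B) = {a}. Thus FOLLOW(Q) = {$, a, f}.

{$, a, f}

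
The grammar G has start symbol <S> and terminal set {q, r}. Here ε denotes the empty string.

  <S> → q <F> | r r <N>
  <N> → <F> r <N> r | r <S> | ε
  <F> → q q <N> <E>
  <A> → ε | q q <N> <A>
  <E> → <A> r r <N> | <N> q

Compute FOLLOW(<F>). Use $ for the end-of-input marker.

{$, q, r}

FIRST(<S>) = {q, r}
FIRST(<F>) = {q}
FIRST(<A>) = {ε, q}
FIRST(<N>) = {ε, q, r}  (via <F> r <N> r)
FIRST(<E>) = {q, r}  (via <A> r r <N>, <N> q)
FOLLOW(<S>) includes $ since <S> is the start symbol.
FOLLOW(<A>): in <A>→q q <N> <A>, the suffix after <A> is empty (adds nothing new); in <E>→<A> r r <N>, <A> is followed by r r <N> with FIRST {r}. Thus FOLLOW(<A>) = {r}.
FOLLOW(<S>): in <N>→r <S>, the suffix after <S> is empty, so FOLLOW(<S>) ⊇ FOLLOW(<N>) = {$, q, r}. Thus FOLLOW(<S>) = {$, q, r}.
FOLLOW(<F>): in <S>→q <F>, the suffix after <F> is empty, so FOLLOW(<F>) ⊇ FOLLOW(<S>) = {$, q, r}; in <N>→<F> r <N> r, <F> is followed by r <N> r with FIRST {r}. Thus FOLLOW(<F>) = {$, q, r}.
FOLLOW(<E>): in <F>→q q <N> <E>, the suffix after <E> is empty, so FOLLOW(<E>) ⊇ FOLLOW(<F>) = {$, q, r}. Thus FOLLOW(<E>) = {$, q, r}.
FOLLOW(<N>): in <S>→r r <N>, the suffix after <N> is empty, so FOLLOW(<N>) ⊇ FOLLOW(<S>) = {$, q, r}; in <N>→<F> r <N> r, <N> is followed by r with FIRST {r}; in <F>→q q <N> <E>, <N> is followed by <E> with FIRST {q, r}; in <A>→q q <N> <A>, <N> is followed by <A> with FIRST {ε, q}; in <A>→q q <N> <A>, the suffix after <N> is nullable, so FOLLOW(<N>) ⊇ FOLLOW(<A>) = {r}; in <E>→<A> r r <N>, the suffix after <N> is empty, so FOLLOW(<N>) ⊇ FOLLOW(<E>) = {$, q, r}; in <E>→<N> q, <N> is followed by q with FIRST {q}. Thus FOLLOW(<N>) = {$, q, r}.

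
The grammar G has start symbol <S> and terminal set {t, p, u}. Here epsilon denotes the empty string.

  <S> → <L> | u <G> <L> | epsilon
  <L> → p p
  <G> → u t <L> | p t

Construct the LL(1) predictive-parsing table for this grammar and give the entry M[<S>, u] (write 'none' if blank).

FIRST(<L>): from <L>→p p we get {p}. So FIRST(<L>) = {p}.
FIRST(<G>): from <G>→u t <L> we get {u}; from <G>→p t we get {p}. So FIRST(<G>) = {p, u}.
FIRST(<S>): from <S>→<L> we get {p}; from <S>→u <G> <L> we get {u}; from <S>→epsilon we get {epsilon}. So FIRST(<S>) = {epsilon, p, u}.
FOLLOW(<S>) includes $ since <S> is the start symbol.
FOLLOW(<S>): <S> appears on no right-hand side. Thus FOLLOW(<S>) = {$}.
For <S> → <L>: FIRST(<L>) = {p}, so it goes in M[<S>, t] for t ∈ {p}.
For <S> → u <G> <L>: FIRST(u <G> <L>) = {u}, so it goes in M[<S>, t] for t ∈ {u}.
For <S> → epsilon: FIRST(epsilon) = {epsilon}, so it goes in M[<S>, t] for t ∈ {}; since epsilon ∈ FIRST, also for every t ∈ FOLLOW(<S>) = {$}.

<S> → u <G> <L>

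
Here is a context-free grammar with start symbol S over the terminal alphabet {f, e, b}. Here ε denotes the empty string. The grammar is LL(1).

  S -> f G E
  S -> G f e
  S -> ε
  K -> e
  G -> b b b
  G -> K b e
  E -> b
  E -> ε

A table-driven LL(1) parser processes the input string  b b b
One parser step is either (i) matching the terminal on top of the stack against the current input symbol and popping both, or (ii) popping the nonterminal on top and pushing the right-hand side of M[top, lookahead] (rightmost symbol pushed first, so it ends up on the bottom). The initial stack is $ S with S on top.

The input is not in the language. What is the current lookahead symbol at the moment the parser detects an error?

$

     Stack        Input    Action
  1  $ S          b b b $  expand S -> G f e
  2  $ e f G      b b b $  expand G -> b b b
  3  $ e f b b b  b b b $  match b
  4  $ e f b b    b b $    match b
  5  $ e f b      b $      match b
  6  $ e f        $        error: top is terminal f but lookahead is $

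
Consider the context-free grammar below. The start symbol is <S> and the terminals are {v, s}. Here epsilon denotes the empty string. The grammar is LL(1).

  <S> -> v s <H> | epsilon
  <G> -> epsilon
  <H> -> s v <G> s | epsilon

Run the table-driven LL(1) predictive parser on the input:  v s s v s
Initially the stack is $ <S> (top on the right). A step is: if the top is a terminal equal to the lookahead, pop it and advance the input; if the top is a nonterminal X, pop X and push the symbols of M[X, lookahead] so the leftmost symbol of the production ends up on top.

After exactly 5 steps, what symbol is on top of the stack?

     Stack        Input        Action
  1  $ <S>        v s s v s $  expand <S> -> v s <H>
  2  $ <H> s v    v s s v s $  match v
  3  $ <H> s      s s v s $    match s
  4  $ <H>        s v s $      expand <H> -> s v <G> s
  5  $ s <G> v s  s v s $      match s
Stack after step 5: $ s <G> v (top = v).

v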